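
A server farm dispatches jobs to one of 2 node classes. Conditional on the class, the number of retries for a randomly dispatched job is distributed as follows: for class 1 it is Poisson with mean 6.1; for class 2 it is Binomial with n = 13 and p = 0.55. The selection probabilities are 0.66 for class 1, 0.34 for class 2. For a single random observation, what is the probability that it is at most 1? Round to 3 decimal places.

0.011

Conditional on each class, P(X ≤ 1): 1: 0.0159244; 2: 0.000524039.
By total probability, P(X ≤ 1) = 0.66·0.0159244 + 0.34·0.000524039 = 0.0106883.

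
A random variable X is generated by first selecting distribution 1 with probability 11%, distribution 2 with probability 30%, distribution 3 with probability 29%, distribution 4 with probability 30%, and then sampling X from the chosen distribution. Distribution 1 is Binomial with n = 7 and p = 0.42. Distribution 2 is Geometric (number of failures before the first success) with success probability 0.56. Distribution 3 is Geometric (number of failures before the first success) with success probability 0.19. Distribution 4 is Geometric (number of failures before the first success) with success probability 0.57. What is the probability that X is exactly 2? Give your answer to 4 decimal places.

0.1270

Conditional on each component, P(X = 2): 1: 0.243141; 2: 0.108416; 3: 0.124659; 4: 0.105393.
By total probability, P(X = 2) = 0.11·0.243141 + 0.3·0.108416 + 0.29·0.124659 + 0.3·0.105393 = 0.127039.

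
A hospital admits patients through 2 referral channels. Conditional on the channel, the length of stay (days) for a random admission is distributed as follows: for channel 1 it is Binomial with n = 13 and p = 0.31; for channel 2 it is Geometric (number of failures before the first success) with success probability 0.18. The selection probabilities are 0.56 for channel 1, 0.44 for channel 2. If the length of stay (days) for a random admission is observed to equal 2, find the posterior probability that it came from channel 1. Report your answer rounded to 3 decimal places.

Likelihoods P(X=2 | ·): 1: 0.12652; 2: 0.121032.
Posterior ∝ prior × likelihood. Numerator for 1: 0.56·0.12652 = 0.070851.
Normalizing constant: 0.56·0.12652 + 0.44·0.121032 = 0.124105.
P(1 | observation) = 0.070851 / 0.124105 = 0.570895.

0.571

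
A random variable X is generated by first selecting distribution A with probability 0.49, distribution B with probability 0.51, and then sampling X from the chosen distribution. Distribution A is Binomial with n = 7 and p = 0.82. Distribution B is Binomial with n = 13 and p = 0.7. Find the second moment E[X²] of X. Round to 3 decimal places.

For each component E[X²] = Var + (mean)², giving A: 33.9808; B: 85.54.
Overall E[X²] = 0.49·33.9808 + 0.51·85.54 = 60.276.

60.276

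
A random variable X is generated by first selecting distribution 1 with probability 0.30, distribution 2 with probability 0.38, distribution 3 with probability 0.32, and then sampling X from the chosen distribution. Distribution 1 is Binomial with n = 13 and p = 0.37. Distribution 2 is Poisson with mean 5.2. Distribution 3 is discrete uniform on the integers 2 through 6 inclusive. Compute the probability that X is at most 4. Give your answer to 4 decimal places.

Conditional on each component, P(X ≤ 4): 1: 0.439706; 2: 0.406128; 3: 0.6.
By total probability, P(X ≤ 4) = 0.3·0.439706 + 0.38·0.406128 + 0.32·0.6 = 0.478241.

0.4782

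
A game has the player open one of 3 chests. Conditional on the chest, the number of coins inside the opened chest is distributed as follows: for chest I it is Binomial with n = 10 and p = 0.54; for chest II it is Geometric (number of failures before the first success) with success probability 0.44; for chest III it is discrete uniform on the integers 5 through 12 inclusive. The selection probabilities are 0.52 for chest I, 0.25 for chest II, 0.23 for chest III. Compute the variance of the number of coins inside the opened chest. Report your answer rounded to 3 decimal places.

Per component, I: μ=5.4, E[X²]=31.644; II: μ=1.27273, E[X²]=4.5124; III: μ=8.5, E[X²]=77.5.
E[X] = 0.52·5.4 + 0.25·1.27273 + 0.23·8.5 = 5.08118.
E[X²] = 0.52·31.644 + 0.25·4.5124 + 0.23·77.5 = 35.408.
Var(X) = E[X²] − (E[X])² = 35.408 − 25.8184 = 9.58957.

9.590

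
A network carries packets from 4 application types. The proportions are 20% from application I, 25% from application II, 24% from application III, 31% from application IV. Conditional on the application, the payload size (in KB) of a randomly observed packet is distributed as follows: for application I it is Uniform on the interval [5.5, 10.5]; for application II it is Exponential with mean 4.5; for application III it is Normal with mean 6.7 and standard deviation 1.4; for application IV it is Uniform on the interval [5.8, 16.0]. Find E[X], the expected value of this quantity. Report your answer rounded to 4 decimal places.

7.7120

Component means — I: 8; II: 4.5; III: 6.7; IV: 10.9.
E[X] = 0.2·8 + 0.25·4.5 + 0.24·6.7 + 0.31·10.9 = 7.712.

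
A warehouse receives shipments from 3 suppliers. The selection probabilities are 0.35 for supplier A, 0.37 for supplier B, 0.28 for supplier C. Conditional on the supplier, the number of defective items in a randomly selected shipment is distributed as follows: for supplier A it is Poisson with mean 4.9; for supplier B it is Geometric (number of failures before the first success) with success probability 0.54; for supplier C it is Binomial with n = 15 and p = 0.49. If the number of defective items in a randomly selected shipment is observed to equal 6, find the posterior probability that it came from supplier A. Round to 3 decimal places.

Likelihoods P(X=6 | ·): A: 0.143153; B: 0.00511612; C: 0.161701.
Posterior ∝ prior × likelihood. Numerator for A: 0.35·0.143153 = 0.0501036.
Normalizing constant: 0.35·0.143153 + 0.37·0.00511612 + 0.28·0.161701 = 0.0972728.
P(A | observation) = 0.0501036 / 0.0972728 = 0.515084.

0.515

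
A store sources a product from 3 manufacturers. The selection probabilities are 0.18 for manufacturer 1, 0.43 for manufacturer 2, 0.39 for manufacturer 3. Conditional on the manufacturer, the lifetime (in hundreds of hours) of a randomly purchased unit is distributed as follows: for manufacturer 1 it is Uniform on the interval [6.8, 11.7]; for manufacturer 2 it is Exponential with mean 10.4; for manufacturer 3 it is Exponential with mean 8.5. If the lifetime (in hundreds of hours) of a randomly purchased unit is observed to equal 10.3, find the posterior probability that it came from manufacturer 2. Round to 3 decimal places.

0.234

Likelihoods f(10.3 | ·): 1: 0.204082; 2: 0.0357148; 3: 0.0350202.
Posterior ∝ prior × likelihood. Numerator for 2: 0.43·0.0357148 = 0.0153574.
Normalizing constant: 0.18·0.204082 + 0.43·0.0357148 + 0.39·0.0350202 = 0.0657499.
P(2 | observation) = 0.0153574 / 0.0657499 = 0.233572.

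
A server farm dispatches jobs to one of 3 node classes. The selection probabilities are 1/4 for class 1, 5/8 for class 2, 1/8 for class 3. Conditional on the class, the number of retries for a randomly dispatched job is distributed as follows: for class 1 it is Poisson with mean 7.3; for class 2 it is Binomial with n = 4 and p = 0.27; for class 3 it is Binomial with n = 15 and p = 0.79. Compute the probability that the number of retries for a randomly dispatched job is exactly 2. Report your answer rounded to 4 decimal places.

0.1502

Conditional on each class, P(X = 2): 1: 0.0179997; 2: 0.23309; 3: 1.01227e-07.
By total probability, P(X = 2) = 0.25·0.0179997 + 0.625·0.23309 + 0.125·1.01227e-07 = 0.150181.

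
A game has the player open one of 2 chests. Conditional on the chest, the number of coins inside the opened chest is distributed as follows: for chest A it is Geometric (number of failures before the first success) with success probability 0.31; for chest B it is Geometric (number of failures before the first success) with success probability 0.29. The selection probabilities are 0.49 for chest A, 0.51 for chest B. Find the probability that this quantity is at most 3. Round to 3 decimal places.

0.759

Conditional on each chest, P(X ≤ 3): A: 0.773329; B: 0.745883.
By total probability, P(X ≤ 3) = 0.49·0.773329 + 0.51·0.745883 = 0.759332.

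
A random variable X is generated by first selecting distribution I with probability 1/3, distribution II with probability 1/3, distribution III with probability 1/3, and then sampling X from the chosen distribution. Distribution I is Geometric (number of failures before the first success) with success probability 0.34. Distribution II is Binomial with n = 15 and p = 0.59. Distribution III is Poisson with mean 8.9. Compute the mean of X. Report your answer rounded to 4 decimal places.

Component means — I: 1.94118; II: 8.85; III: 8.9.
E[X] = 0.333333·1.94118 + 0.333333·8.85 + 0.333333·8.9 = 6.56373.

6.5637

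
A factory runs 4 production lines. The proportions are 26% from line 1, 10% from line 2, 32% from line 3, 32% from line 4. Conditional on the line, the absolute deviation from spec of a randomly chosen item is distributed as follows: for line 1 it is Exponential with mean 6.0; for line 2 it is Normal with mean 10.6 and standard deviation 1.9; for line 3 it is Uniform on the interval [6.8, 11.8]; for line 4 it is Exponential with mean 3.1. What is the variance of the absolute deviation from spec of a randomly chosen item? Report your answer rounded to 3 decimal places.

21.409

Per component, 1: μ=6, E[X²]=72; 2: μ=10.6, E[X²]=115.97; 3: μ=9.3, E[X²]=88.5733; 4: μ=3.1, E[X²]=19.22.
E[X] = 0.26·6 + 0.1·10.6 + 0.32·9.3 + 0.32·3.1 = 6.588.
E[X²] = 0.26·72 + 0.1·115.97 + 0.32·88.5733 + 0.32·19.22 = 64.8109.
Var(X) = E[X²] − (E[X])² = 64.8109 − 43.4017 = 21.4091.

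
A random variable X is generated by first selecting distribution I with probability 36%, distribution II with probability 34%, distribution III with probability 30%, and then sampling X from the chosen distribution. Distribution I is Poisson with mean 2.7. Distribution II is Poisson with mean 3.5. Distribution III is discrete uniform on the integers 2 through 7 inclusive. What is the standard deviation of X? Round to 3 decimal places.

Per component, I: μ=2.7, E[X²]=9.99; II: μ=3.5, E[X²]=15.75; III: μ=4.5, E[X²]=23.1667.
E[X] = 0.36·2.7 + 0.34·3.5 + 0.3·4.5 = 3.512.
E[X²] = 0.36·9.99 + 0.34·15.75 + 0.3·23.1667 = 15.9014.
Var(X) = E[X²] − (E[X])² = 15.9014 − 12.3341 = 3.56726.
SD(X) = √3.56726 = 1.88872.

1.889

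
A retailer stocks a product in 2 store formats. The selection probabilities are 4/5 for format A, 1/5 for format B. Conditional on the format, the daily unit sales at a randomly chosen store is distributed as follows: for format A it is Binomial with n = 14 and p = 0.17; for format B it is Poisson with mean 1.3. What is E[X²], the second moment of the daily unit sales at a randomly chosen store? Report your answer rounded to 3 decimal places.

For each component E[X²] = Var + (mean)², giving A: 7.6398; B: 2.99.
Overall E[X²] = 0.8·7.6398 + 0.2·2.99 = 6.70984.

6.710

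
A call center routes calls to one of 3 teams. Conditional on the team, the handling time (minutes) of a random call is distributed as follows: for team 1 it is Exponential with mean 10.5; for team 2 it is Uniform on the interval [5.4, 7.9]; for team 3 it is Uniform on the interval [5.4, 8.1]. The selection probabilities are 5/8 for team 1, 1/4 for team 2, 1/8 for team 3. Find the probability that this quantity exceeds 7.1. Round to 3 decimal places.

0.444

Conditional on each team, P(X > 7.1): 1: 0.508551; 2: 0.32; 3: 0.37037.
By total probability, P(X > 7.1) = 0.625·0.508551 + 0.25·0.32 + 0.125·0.37037 = 0.44414.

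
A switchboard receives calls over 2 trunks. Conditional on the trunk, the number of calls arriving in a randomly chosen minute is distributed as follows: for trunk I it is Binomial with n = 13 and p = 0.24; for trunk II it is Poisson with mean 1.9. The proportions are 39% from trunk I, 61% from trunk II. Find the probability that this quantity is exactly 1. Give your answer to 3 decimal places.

0.219

Conditional on each trunk, P(X = 1): I: 0.115856; II: 0.28418.
By total probability, P(X = 1) = 0.39·0.115856 + 0.61·0.28418 = 0.218534.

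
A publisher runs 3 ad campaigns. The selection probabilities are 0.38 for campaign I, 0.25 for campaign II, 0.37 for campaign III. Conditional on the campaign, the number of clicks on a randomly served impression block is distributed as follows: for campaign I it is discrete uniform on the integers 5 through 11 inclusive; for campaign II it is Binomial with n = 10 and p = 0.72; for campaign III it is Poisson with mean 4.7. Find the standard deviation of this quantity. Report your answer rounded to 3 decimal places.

2.436

Per component, I: μ=8, E[X²]=68; II: μ=7.2, E[X²]=53.856; III: μ=4.7, E[X²]=26.79.
E[X] = 0.38·8 + 0.25·7.2 + 0.37·4.7 = 6.579.
E[X²] = 0.38·68 + 0.25·53.856 + 0.37·26.79 = 49.2163.
Var(X) = E[X²] − (E[X])² = 49.2163 − 43.2832 = 5.93306.
SD(X) = √5.93306 = 2.43579.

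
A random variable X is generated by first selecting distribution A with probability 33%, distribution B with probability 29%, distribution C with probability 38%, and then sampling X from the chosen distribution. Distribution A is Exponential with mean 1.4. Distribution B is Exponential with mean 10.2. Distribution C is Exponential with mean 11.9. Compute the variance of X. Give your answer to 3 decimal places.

106.185

Per component, A: μ=1.4, E[X²]=3.92; B: μ=10.2, E[X²]=208.08; C: μ=11.9, E[X²]=283.22.
E[X] = 0.33·1.4 + 0.29·10.2 + 0.38·11.9 = 7.942.
E[X²] = 0.33·3.92 + 0.29·208.08 + 0.38·283.22 = 169.26.
Var(X) = E[X²] − (E[X])² = 169.26 − 63.0754 = 106.185.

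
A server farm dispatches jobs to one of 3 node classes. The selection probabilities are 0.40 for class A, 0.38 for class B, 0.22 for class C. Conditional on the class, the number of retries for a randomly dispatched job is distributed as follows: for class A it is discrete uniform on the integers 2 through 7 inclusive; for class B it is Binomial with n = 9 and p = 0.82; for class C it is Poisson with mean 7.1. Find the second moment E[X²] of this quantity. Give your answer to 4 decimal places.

43.1201

For each component E[X²] = Var + (mean)², giving A: 23.1667; B: 55.7928; C: 57.51.
Overall E[X²] = 0.4·23.1667 + 0.38·55.7928 + 0.22·57.51 = 43.1201.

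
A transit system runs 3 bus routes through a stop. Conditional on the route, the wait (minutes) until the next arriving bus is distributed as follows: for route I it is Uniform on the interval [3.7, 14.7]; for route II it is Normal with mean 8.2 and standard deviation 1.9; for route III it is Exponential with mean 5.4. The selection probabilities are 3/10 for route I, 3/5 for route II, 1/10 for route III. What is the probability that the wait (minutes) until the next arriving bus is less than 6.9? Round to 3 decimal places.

Conditional on each route, P(X < 6.9): I: 0.290909; II: 0.246921; III: 0.721344.
By total probability, P(X < 6.9) = 0.3·0.290909 + 0.6·0.246921 + 0.1·0.721344 = 0.30756.

0.308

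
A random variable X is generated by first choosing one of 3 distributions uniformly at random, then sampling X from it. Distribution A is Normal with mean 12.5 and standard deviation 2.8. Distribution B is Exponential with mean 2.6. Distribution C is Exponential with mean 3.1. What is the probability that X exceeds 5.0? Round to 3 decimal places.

Conditional on each component, P(X > 5.0): A: 0.996303; B: 0.146157; C: 0.199308.
By total probability, P(X > 5.0) = 0.333333·0.996303 + 0.333333·0.146157 + 0.333333·0.199308 = 0.447256.

0.447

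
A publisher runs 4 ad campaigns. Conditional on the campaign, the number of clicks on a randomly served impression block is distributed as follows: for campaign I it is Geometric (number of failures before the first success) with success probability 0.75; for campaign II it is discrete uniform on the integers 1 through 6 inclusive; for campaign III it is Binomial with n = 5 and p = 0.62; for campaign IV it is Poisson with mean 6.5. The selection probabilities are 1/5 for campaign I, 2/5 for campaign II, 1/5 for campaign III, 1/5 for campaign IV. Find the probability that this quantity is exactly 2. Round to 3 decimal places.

0.125

Conditional on each campaign, P(X = 2): I: 0.046875; II: 0.166667; III: 0.210928; IV: 0.0317602.
By total probability, P(X = 2) = 0.2·0.046875 + 0.4·0.166667 + 0.2·0.210928 + 0.2·0.0317602 = 0.124579.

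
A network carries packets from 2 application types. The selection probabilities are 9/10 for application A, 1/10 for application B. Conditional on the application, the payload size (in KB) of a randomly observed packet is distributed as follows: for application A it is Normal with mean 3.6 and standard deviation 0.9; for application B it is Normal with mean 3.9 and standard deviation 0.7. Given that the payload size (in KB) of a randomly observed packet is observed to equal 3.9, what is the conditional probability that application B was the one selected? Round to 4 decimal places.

0.1312

Likelihoods f(3.9 | ·): A: 0.419315; B: 0.569918.
Posterior ∝ prior × likelihood. Numerator for B: 0.1·0.569918 = 0.0569918.
Normalizing constant: 0.9·0.419315 + 0.1·0.569918 = 0.434375.
P(B | observation) = 0.0569918 / 0.434375 = 0.131204.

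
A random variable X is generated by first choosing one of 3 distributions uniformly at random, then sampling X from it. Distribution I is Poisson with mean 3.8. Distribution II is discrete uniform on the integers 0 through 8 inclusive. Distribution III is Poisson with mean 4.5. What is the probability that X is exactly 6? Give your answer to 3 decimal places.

0.111

Conditional on each component, P(X = 6): I: 0.0935513; II: 0.111111; III: 0.12812.
By total probability, P(X = 6) = 0.333333·0.0935513 + 0.333333·0.111111 + 0.333333·0.12812 = 0.110928.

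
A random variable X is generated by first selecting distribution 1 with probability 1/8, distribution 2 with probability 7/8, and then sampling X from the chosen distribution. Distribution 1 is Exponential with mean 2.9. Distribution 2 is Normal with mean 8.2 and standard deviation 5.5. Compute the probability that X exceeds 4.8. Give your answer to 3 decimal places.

0.664

Conditional on each component, P(X > 4.8): 1: 0.191059; 2: 0.731772.
By total probability, P(X > 4.8) = 0.125·0.191059 + 0.875·0.731772 = 0.664183.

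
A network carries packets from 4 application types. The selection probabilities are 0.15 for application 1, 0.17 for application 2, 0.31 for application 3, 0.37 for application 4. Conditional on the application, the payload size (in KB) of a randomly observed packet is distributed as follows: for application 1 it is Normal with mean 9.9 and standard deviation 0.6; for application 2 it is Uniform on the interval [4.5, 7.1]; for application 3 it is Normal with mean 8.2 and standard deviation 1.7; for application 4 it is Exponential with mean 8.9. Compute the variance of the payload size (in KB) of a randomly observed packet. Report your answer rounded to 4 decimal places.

31.9361

Per component, 1: μ=9.9, E[X²]=98.37; 2: μ=5.8, E[X²]=34.2033; 3: μ=8.2, E[X²]=70.13; 4: μ=8.9, E[X²]=158.42.
E[X] = 0.15·9.9 + 0.17·5.8 + 0.31·8.2 + 0.37·8.9 = 8.306.
E[X²] = 0.15·98.37 + 0.17·34.2033 + 0.31·70.13 + 0.37·158.42 = 100.926.
Var(X) = E[X²] − (E[X])² = 100.926 − 68.9896 = 31.9361.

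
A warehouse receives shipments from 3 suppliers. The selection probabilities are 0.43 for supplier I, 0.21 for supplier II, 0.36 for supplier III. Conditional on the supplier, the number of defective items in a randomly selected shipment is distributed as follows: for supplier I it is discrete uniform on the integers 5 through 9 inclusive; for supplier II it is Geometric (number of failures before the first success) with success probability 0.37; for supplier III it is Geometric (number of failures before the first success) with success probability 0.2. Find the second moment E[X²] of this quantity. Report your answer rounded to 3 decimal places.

For each component E[X²] = Var + (mean)², giving I: 51; II: 7.5011; III: 36.
Overall E[X²] = 0.43·51 + 0.21·7.5011 + 0.36·36 = 36.4652.

36.465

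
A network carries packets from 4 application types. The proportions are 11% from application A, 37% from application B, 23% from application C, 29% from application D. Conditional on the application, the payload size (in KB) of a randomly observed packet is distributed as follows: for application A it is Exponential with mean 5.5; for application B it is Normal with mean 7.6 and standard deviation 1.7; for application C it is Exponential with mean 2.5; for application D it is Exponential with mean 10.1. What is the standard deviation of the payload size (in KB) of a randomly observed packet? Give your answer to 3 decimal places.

6.575

Per component, A: μ=5.5, E[X²]=60.5; B: μ=7.6, E[X²]=60.65; C: μ=2.5, E[X²]=12.5; D: μ=10.1, E[X²]=204.02.
E[X] = 0.11·5.5 + 0.37·7.6 + 0.23·2.5 + 0.29·10.1 = 6.921.
E[X²] = 0.11·60.5 + 0.37·60.65 + 0.23·12.5 + 0.29·204.02 = 91.1363.
Var(X) = E[X²] − (E[X])² = 91.1363 − 47.9002 = 43.2361.
SD(X) = √43.2361 = 6.57541.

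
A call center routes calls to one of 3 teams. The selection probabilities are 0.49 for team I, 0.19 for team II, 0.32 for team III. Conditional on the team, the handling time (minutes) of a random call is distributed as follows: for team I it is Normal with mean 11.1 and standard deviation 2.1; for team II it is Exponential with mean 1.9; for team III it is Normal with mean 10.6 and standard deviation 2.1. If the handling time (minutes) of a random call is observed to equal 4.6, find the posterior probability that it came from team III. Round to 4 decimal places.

Likelihoods f(4.6 | ·): I: 0.00157874; II: 0.0467516; III: 0.00320671.
Posterior ∝ prior × likelihood. Numerator for III: 0.32·0.00320671 = 0.00102615.
Normalizing constant: 0.49·0.00157874 + 0.19·0.0467516 + 0.32·0.00320671 = 0.0106825.
P(III | observation) = 0.00102615 / 0.0106825 = 0.0960585.

0.0961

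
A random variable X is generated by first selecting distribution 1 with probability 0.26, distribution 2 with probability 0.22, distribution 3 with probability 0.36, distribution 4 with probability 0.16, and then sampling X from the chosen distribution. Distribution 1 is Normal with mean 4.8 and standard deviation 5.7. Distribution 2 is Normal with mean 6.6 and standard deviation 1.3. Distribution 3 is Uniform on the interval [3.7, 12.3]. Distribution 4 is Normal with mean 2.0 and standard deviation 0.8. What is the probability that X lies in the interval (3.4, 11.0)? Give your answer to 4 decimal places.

Conditional on each component, P(3.4 < X < 11.0): 1: 0.45865; 2: 0.992726; 3: 0.848837; 4: 0.0400592.
By total probability, P(3.4 < X < 11.0) = 0.26·0.45865 + 0.22·0.992726 + 0.36·0.848837 + 0.16·0.0400592 = 0.64964.

0.6496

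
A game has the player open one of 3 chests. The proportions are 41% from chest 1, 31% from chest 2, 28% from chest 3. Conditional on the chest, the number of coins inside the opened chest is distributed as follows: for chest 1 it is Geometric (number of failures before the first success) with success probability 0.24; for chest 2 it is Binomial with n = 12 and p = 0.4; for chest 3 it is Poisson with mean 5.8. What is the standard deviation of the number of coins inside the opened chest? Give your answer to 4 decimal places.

3.0246

Per component, 1: μ=3.16667, E[X²]=23.2222; 2: μ=4.8, E[X²]=25.92; 3: μ=5.8, E[X²]=39.44.
E[X] = 0.41·3.16667 + 0.31·4.8 + 0.28·5.8 = 4.41033.
E[X²] = 0.41·23.2222 + 0.31·25.92 + 0.28·39.44 = 28.5995.
Var(X) = E[X²] − (E[X])² = 28.5995 − 19.451 = 9.14847.
SD(X) = √9.14847 = 3.02464.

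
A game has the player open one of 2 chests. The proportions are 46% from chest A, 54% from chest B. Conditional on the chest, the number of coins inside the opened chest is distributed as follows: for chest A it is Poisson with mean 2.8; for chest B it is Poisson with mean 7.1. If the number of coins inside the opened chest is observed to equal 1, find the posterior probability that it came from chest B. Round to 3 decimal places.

Likelihoods P(X=1 | ·): A: 0.170268; B: 0.00585824.
Posterior ∝ prior × likelihood. Numerator for B: 0.54·0.00585824 = 0.00316345.
Normalizing constant: 0.46·0.170268 + 0.54·0.00585824 = 0.0814868.
P(B | observation) = 0.00316345 / 0.0814868 = 0.0388216.

0.039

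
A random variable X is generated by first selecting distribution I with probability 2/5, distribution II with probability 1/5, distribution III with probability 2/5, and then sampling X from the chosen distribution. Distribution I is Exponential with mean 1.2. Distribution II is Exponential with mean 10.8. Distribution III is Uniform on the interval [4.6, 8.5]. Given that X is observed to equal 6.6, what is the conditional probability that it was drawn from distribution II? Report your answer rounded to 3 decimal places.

0.088

Likelihoods f(6.6 | ·): I: 0.00340564; II: 0.0502544; III: 0.25641.
Posterior ∝ prior × likelihood. Numerator for II: 0.2·0.0502544 = 0.0100509.
Normalizing constant: 0.4·0.00340564 + 0.2·0.0502544 + 0.4·0.25641 = 0.113977.
P(II | observation) = 0.0100509 / 0.113977 = 0.0881832.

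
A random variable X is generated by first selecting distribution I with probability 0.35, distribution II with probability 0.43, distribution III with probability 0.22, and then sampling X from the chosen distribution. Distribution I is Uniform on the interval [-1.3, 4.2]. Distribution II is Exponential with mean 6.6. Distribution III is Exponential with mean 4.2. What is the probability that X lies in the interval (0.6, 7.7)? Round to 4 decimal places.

Conditional on each component, P(0.6 < X < 7.7): I: 0.654545; II: 0.601697; III: 0.706998.
By total probability, P(0.6 < X < 7.7) = 0.35·0.654545 + 0.43·0.601697 + 0.22·0.706998 = 0.64336.

0.6434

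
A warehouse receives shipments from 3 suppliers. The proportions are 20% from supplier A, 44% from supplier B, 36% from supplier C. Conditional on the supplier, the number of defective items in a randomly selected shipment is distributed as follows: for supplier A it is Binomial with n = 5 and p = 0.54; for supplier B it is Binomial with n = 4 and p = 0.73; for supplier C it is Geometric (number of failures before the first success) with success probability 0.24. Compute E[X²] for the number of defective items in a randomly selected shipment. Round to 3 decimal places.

14.165

For each component E[X²] = Var + (mean)², giving A: 8.532; B: 9.3148; C: 23.2222.
Overall E[X²] = 0.2·8.532 + 0.44·9.3148 + 0.36·23.2222 = 14.1649.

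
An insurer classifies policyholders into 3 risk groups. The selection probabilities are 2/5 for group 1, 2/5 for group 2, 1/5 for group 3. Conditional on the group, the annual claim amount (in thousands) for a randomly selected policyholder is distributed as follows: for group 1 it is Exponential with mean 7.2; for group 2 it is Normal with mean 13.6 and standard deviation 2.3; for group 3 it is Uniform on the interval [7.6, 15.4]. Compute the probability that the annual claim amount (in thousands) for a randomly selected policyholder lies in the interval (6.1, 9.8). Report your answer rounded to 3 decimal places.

Conditional on each group, P(6.1 < X < 9.8): 1: 0.172228; 2: 0.0486942; 3: 0.282051.
By total probability, P(6.1 < X < 9.8) = 0.4·0.172228 + 0.4·0.0486942 + 0.2·0.282051 = 0.144779.

0.145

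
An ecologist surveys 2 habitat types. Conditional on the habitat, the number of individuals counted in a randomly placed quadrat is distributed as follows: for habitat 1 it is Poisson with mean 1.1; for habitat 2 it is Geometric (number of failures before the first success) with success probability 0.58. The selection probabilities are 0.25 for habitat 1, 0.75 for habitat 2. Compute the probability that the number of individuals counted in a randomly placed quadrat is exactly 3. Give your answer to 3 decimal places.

Conditional on each habitat, P(X = 3): 1: 0.0738419; 2: 0.042971.
By total probability, P(X = 3) = 0.25·0.0738419 + 0.75·0.042971 = 0.0506888.

0.051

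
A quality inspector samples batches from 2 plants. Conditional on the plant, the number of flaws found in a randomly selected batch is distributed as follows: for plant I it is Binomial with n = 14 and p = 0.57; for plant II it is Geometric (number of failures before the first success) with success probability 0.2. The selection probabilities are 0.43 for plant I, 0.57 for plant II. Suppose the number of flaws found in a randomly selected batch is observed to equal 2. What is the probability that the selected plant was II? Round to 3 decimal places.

Likelihoods P(X=2 | ·): I: 0.00118144; II: 0.128.
Posterior ∝ prior × likelihood. Numerator for II: 0.57·0.128 = 0.07296.
Normalizing constant: 0.43·0.00118144 + 0.57·0.128 = 0.073468.
P(II | observation) = 0.07296 / 0.073468 = 0.993085.

0.993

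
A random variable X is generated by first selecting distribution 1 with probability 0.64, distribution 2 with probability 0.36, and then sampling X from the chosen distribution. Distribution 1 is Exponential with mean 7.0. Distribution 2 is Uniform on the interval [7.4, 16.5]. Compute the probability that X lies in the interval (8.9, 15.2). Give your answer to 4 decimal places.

Conditional on each component, P(8.9 < X < 15.2): 1: 0.166416; 2: 0.692308.
By total probability, P(8.9 < X < 15.2) = 0.64·0.166416 + 0.36·0.692308 = 0.355737.

0.3557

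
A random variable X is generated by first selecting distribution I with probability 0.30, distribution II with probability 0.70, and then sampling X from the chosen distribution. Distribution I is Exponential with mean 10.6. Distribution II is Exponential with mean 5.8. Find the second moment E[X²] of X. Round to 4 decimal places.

114.5120

For each component E[X²] = Var + (mean)², giving I: 224.72; II: 67.28.
Overall E[X²] = 0.3·224.72 + 0.7·67.28 = 114.512.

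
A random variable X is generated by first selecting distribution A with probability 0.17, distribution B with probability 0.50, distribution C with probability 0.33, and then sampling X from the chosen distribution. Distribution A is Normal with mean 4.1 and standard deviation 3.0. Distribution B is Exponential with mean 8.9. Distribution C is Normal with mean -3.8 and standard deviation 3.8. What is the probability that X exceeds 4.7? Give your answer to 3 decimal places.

0.371

Conditional on each component, P(X > 4.7): A: 0.42074; B: 0.58973; C: 0.0126483.
By total probability, P(X > 4.7) = 0.17·0.42074 + 0.5·0.58973 + 0.33·0.0126483 = 0.370565.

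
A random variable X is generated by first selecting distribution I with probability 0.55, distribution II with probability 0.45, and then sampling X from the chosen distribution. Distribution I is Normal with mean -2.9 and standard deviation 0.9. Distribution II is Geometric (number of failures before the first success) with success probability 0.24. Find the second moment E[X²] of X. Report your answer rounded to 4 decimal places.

For each component E[X²] = Var + (mean)², giving I: 9.22; II: 23.2222.
Overall E[X²] = 0.55·9.22 + 0.45·23.2222 = 15.521.

15.5210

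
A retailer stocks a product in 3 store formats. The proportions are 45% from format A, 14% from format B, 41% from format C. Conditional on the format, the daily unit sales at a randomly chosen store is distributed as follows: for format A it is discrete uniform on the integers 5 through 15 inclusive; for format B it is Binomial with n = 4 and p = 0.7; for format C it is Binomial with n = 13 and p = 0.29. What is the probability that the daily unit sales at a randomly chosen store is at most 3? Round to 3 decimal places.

Conditional on each format, P(X ≤ 3): A: 0; B: 0.7599; C: 0.452188.
By total probability, P(X ≤ 3) = 0.45·0 + 0.14·0.7599 + 0.41·0.452188 = 0.291783.

0.292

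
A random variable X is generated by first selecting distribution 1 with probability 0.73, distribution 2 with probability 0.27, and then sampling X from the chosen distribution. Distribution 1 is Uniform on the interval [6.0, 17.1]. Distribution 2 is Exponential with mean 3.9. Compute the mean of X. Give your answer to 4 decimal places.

Component means — 1: 11.55; 2: 3.9.
E[X] = 0.73·11.55 + 0.27·3.9 = 9.4845.

9.4845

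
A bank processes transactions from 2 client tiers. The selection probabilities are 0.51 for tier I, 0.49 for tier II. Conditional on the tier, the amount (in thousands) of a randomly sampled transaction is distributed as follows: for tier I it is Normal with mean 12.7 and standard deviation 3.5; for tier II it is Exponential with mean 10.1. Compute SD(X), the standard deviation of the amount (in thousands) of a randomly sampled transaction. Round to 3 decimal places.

Per component, I: μ=12.7, E[X²]=173.54; II: μ=10.1, E[X²]=204.02.
E[X] = 0.51·12.7 + 0.49·10.1 = 11.426.
E[X²] = 0.51·173.54 + 0.49·204.02 = 188.475.
Var(X) = E[X²] − (E[X])² = 188.475 − 130.553 = 57.9217.
SD(X) = √57.9217 = 7.61063.

7.611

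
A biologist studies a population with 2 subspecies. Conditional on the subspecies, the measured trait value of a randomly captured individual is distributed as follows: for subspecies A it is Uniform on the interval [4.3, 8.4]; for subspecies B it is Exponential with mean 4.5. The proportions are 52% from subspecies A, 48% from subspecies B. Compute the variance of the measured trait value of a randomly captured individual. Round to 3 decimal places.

Per component, A: μ=6.35, E[X²]=41.7233; B: μ=4.5, E[X²]=40.5.
E[X] = 0.52·6.35 + 0.48·4.5 = 5.462.
E[X²] = 0.52·41.7233 + 0.48·40.5 = 41.1361.
Var(X) = E[X²] − (E[X])² = 41.1361 − 29.8334 = 11.3027.

11.303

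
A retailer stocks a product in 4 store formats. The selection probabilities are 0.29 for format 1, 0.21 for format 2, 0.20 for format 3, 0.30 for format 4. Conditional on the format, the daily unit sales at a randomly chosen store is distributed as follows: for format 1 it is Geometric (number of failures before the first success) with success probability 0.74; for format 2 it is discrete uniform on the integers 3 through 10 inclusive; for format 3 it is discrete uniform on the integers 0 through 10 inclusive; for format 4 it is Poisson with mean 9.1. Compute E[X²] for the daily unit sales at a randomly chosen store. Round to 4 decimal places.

For each component E[X²] = Var + (mean)², giving 1: 0.598247; 2: 47.5; 3: 35; 4: 91.91.
Overall E[X²] = 0.29·0.598247 + 0.21·47.5 + 0.2·35 + 0.3·91.91 = 44.7215.

44.7215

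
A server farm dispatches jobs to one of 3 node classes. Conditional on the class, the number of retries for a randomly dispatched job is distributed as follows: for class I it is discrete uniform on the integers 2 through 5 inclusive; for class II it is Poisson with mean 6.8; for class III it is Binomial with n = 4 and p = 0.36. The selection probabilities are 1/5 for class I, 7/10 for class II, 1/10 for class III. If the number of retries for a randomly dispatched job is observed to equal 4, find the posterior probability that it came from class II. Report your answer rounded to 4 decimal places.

0.5734

Likelihoods P(X=4 | ·): I: 0.25; II: 0.0992252; III: 0.0167962.
Posterior ∝ prior × likelihood. Numerator for II: 0.7·0.0992252 = 0.0694576.
Normalizing constant: 0.2·0.25 + 0.7·0.0992252 + 0.1·0.0167962 = 0.121137.
P(II | observation) = 0.0694576 / 0.121137 = 0.57338.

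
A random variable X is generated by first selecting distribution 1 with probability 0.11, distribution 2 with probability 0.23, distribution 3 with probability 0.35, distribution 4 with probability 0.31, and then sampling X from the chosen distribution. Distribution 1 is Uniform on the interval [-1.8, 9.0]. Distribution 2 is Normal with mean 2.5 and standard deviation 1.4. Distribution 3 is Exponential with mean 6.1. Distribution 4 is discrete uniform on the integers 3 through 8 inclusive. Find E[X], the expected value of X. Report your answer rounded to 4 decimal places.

Component means — 1: 3.6; 2: 2.5; 3: 6.1; 4: 5.5.
E[X] = 0.11·3.6 + 0.23·2.5 + 0.35·6.1 + 0.31·5.5 = 4.811.

4.8110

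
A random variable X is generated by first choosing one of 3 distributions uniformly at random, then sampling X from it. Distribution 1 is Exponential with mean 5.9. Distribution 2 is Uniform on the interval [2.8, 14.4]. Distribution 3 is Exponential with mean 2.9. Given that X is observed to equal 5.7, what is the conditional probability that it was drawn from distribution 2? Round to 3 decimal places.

Likelihoods f(5.7 | ·): 1: 0.0645023; 2: 0.0862069; 3: 0.0483046.
Posterior ∝ prior × likelihood. Numerator for 2: 0.333333·0.0862069 = 0.0287356.
Normalizing constant: 0.333333·0.0645023 + 0.333333·0.0862069 + 0.333333·0.0483046 = 0.0663379.
P(2 | observation) = 0.0287356 / 0.0663379 = 0.43317.

0.433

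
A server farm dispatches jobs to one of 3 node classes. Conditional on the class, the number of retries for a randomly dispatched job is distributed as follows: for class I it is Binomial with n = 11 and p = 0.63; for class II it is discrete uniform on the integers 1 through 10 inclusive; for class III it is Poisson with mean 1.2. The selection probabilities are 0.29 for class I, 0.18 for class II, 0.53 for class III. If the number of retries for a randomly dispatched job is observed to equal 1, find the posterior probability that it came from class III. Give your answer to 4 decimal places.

Likelihoods P(X=1 | ·): I: 0.000333235; II: 0.1; III: 0.361433.
Posterior ∝ prior × likelihood. Numerator for III: 0.53·0.361433 = 0.19156.
Normalizing constant: 0.29·0.000333235 + 0.18·0.1 + 0.53·0.361433 = 0.209656.
P(III | observation) = 0.19156 / 0.209656 = 0.913684.

0.9137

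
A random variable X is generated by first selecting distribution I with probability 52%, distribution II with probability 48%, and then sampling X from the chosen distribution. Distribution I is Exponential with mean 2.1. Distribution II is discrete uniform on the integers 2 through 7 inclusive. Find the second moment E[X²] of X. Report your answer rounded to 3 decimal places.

For each component E[X²] = Var + (mean)², giving I: 8.82; II: 23.1667.
Overall E[X²] = 0.52·8.82 + 0.48·23.1667 = 15.7064.

15.706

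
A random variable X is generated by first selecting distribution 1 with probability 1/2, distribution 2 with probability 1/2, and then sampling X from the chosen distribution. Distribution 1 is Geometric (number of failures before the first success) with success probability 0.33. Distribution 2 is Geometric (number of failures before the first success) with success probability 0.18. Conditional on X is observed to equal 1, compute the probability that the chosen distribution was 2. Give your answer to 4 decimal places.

0.4003

Likelihoods P(X=1 | ·): 1: 0.2211; 2: 0.1476.
Posterior ∝ prior × likelihood. Numerator for 2: 0.5·0.1476 = 0.0738.
Normalizing constant: 0.5·0.2211 + 0.5·0.1476 = 0.18435.
P(2 | observation) = 0.0738 / 0.18435 = 0.400325.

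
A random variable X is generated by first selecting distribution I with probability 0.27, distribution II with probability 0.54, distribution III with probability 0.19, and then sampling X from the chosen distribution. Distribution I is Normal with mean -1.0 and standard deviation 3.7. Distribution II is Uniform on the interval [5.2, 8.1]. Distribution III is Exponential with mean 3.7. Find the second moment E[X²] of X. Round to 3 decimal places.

For each component E[X²] = Var + (mean)², giving I: 14.69; II: 44.9233; III: 27.38.
Overall E[X²] = 0.27·14.69 + 0.54·44.9233 + 0.19·27.38 = 33.4271.

33.427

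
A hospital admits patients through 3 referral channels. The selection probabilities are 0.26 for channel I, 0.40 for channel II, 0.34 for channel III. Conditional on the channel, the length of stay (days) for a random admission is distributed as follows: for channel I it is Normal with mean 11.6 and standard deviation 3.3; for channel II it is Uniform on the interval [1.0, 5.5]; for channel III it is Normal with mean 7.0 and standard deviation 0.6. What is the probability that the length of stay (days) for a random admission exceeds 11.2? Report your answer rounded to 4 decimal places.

0.1425

Conditional on each channel, P(X > 11.2): I: 0.548238; II: 0; III: 1.27987e-12.
By total probability, P(X > 11.2) = 0.26·0.548238 + 0.4·0 + 0.34·1.27987e-12 = 0.142542.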